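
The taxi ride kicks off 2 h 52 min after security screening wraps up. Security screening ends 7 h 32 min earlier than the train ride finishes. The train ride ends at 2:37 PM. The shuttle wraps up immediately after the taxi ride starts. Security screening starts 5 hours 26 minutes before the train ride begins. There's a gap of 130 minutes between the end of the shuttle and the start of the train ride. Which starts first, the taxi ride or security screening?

Security screening ends at 2:37 PM − 452 min = 7:05 AM.
The taxi ride starts at 7:05 AM + 172 min = 9:57 AM.
So the shuttle ends at 9:57 AM.
The train ride starts at 9:57 AM + 130 min = 12:07 PM.
Security screening starts at 12:07 PM − 326 min = 6:41 AM.
The taxi ride starts at 9:57 AM and security screening starts at 6:41 AM, so security screening is first.

security screening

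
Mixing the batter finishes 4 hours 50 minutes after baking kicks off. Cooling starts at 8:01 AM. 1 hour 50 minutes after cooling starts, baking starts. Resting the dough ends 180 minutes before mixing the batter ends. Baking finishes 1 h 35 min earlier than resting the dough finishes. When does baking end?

Baking starts at 8:01 AM + 110 min = 9:51 AM.
Mixing the batter ends at 9:51 AM + 290 min = 2:41 PM.
Resting the dough ends at 2:41 PM − 180 min = 11:41 AM.
Baking ends at 11:41 AM − 95 min = 10:06 AM.

10:06 AM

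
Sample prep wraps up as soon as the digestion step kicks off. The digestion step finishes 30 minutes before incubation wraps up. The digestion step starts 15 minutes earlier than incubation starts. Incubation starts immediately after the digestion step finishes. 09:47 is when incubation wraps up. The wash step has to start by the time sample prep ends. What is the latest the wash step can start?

The digestion step ends at 09:47 − 30 min = 09:17.
So incubation starts at 09:17.
The digestion step starts at 09:17 − 15 min = 09:02.
So sample prep ends at 09:02.
The wash step is bounded by sample prep, so the latest it can start is 09:02.

09:02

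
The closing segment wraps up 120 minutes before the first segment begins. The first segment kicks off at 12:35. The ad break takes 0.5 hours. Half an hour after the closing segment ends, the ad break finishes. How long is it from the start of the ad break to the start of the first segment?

2 hours

The closing segment ends at 12:35 − 120 min = 10:35.
The ad break ends at 10:35 + 30 min = 11:05.
The ad break starts at 11:05 − 30 min = 10:35.
From 10:35 to 12:35 is 2 hours.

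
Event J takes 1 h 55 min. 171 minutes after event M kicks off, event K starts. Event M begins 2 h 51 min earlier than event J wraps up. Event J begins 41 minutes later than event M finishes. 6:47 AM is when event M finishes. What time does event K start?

Event J starts at 6:47 AM + 41 min = 7:28 AM.
Event J ends at 7:28 AM + 115 min = 9:23 AM.
Event M starts at 9:23 AM − 171 min = 6:32 AM.
Event K starts at 6:32 AM + 171 min = 9:23 AM.

9:23 AM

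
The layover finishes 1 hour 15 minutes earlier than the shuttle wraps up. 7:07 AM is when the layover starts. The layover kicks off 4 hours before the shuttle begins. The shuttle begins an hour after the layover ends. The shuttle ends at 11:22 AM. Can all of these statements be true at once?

Yes

The layover ends at 11:22 AM − 75 min = 10:07 AM.
The shuttle starts at 10:07 AM + 60 min = 11:07 AM.
The layover starts at 11:07 AM − 240 min = 7:07 AM.
That matches the stated 7:07 AM, so the schedule is consistent.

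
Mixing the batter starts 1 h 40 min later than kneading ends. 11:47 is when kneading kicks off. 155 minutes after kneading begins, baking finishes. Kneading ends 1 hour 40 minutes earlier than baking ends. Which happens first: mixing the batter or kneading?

kneading

Baking ends at 11:47 + 155 min = 14:22.
Kneading ends at 14:22 − 100 min = 12:42.
Mixing the batter starts at 12:42 + 100 min = 14:22.
Mixing the batter starts at 14:22 and kneading starts at 11:47, so kneading is first.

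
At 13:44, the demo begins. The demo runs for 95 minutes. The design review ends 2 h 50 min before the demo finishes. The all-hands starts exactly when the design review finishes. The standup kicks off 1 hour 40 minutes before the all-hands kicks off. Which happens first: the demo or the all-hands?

the all-hands

The demo ends at 13:44 + 95 min = 15:19.
The design review ends at 15:19 − 170 min = 12:29.
So the all-hands starts at 12:29.
The demo starts at 13:44 and the all-hands starts at 12:29, so the all-hands is first.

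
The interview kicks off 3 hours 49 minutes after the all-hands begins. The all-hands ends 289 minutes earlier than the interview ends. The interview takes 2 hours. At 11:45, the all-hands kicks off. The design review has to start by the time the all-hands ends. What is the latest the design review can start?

12:45

The interview starts at 11:45 + 229 min = 15:34.
The interview ends at 15:34 + 120 min = 17:34.
The all-hands ends at 17:34 − 289 min = 12:45.
The design review is bounded by the all-hands, so the latest it can start is 12:45.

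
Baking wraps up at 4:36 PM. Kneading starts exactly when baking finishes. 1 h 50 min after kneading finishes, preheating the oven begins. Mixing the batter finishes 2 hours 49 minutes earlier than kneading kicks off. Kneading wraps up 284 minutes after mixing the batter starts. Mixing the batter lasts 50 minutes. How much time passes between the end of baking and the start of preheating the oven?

Kneading starts at 4:36 PM.
Mixing the batter ends at 4:36 PM − 169 min = 1:47 PM.
Mixing the batter starts at 1:47 PM − 50 min = 12:57 PM.
Kneading ends at 12:57 PM + 284 min = 5:41 PM.
Preheating the oven starts at 5:41 PM + 110 min = 7:31 PM.
From 4:36 PM to 7:31 PM is 2 h 55 min.

2 h 55 min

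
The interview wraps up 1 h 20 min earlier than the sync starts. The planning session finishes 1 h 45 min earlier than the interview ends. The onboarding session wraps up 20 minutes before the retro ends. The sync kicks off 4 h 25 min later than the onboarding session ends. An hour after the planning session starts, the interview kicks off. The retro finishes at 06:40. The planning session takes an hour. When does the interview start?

07:40

The onboarding session ends at 06:40 − 20 min = 06:20.
The sync starts at 06:20 + 265 min = 10:45.
The interview ends at 10:45 − 80 min = 09:25.
The planning session ends at 09:25 − 105 min = 07:40.
The planning session starts at 07:40 − 60 min = 06:40.
The interview starts at 06:40 + 60 min = 07:40.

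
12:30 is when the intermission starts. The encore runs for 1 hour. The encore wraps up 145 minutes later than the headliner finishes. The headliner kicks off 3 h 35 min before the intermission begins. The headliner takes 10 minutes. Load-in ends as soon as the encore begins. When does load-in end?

10:30

The headliner starts at 12:30 − 215 min = 08:55.
The headliner ends at 08:55 + 10 min = 09:05.
The encore ends at 09:05 + 145 min = 11:30.
The encore starts at 11:30 − 60 min = 10:30.
So load-in ends at 10:30.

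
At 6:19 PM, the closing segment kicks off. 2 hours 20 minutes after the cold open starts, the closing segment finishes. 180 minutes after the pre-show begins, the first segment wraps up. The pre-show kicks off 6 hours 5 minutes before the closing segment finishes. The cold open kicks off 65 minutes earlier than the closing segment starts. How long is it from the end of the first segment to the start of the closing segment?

The cold open starts at 6:19 PM − 65 min = 5:14 PM.
The closing segment ends at 5:14 PM + 140 min = 7:34 PM.
The pre-show starts at 7:34 PM − 365 min = 1:29 PM.
The first segment ends at 1:29 PM + 180 min = 4:29 PM.
From 4:29 PM to 6:19 PM is 110 minutes.

110 minutes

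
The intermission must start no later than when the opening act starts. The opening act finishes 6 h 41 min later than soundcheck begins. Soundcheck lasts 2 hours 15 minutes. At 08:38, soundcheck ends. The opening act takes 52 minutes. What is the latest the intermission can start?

Soundcheck starts at 08:38 − 135 min = 06:23.
The opening act ends at 06:23 + 401 min = 13:04.
The opening act starts at 13:04 − 52 min = 12:12.
The intermission is bounded by the opening act, so the latest it can start is 12:12.

12:12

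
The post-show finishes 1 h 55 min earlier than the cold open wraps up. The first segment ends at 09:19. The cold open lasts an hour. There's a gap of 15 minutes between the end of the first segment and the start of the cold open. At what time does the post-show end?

The cold open starts at 09:19 + 15 min = 09:34.
The cold open ends at 09:34 + 60 min = 10:34.
The post-show ends at 10:34 − 115 min = 08:39.

08:39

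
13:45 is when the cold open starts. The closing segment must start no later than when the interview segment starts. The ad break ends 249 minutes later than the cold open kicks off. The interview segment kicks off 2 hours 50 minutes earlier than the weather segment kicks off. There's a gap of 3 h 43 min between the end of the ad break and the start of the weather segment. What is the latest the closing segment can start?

18:47

The ad break ends at 13:45 + 249 min = 17:54.
The weather segment starts at 17:54 + 223 min = 21:37.
The interview segment starts at 21:37 − 170 min = 18:47.
The closing segment is bounded by the interview segment, so the latest it can start is 18:47.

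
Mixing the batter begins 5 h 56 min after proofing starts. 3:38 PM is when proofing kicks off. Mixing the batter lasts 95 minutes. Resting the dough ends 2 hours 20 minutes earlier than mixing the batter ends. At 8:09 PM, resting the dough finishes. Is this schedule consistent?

No

Mixing the batter starts at 3:38 PM + 356 min = 9:34 PM.
Mixing the batter ends at 9:34 PM + 95 min = 11:09 PM.
Resting the dough ends at 11:09 PM − 140 min = 8:49 PM.
But resting the dough is also said to end at 8:09 PM — a 40-minute conflict.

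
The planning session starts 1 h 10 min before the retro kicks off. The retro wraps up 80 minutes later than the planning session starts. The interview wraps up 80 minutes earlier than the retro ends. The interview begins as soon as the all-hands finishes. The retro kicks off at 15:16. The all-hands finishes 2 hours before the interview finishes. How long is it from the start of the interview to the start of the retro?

The planning session starts at 15:16 − 70 min = 14:06.
The retro ends at 14:06 + 80 min = 15:26.
The interview ends at 15:26 − 80 min = 14:06.
The all-hands ends at 14:06 − 120 min = 12:06.
So the interview starts at 12:06.
From 12:06 to 15:16 is 190 minutes.

190 minutes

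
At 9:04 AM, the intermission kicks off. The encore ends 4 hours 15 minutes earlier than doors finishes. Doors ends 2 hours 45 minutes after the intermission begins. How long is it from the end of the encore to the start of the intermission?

an hour and a half

Doors ends at 9:04 AM + 165 min = 11:49 AM.
The encore ends at 11:49 AM − 255 min = 7:34 AM.
From 7:34 AM to 9:04 AM is an hour and a half.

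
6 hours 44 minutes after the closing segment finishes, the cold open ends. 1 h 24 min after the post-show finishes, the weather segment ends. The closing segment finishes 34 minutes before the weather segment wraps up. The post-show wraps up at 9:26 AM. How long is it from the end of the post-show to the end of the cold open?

454 minutes

The weather segment ends at 9:26 AM + 84 min = 10:50 AM.
The closing segment ends at 10:50 AM − 34 min = 10:16 AM.
The cold open ends at 10:16 AM + 404 min = 5:00 PM.
From 9:26 AM to 5:00 PM is 454 minutes.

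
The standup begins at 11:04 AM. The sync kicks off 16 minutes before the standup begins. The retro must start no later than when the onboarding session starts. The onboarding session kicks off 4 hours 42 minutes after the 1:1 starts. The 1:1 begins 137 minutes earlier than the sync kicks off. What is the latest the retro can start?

The sync starts at 11:04 AM − 16 min = 10:48 AM.
The 1:1 starts at 10:48 AM − 137 min = 8:31 AM.
The onboarding session starts at 8:31 AM + 282 min = 1:13 PM.
The retro is bounded by the onboarding session, so the latest it can start is 1:13 PM.

1:13 PM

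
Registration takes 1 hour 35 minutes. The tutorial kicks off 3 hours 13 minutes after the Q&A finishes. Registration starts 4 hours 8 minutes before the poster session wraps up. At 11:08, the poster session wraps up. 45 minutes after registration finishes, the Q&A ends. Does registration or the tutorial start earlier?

registration

Registration starts at 11:08 − 248 min = 07:00.
Registration ends at 07:00 + 95 min = 08:35.
The Q&A ends at 08:35 + 45 min = 09:20.
The tutorial starts at 09:20 + 193 min = 12:33.
Registration starts at 07:00 and the tutorial starts at 12:33, so registration is first.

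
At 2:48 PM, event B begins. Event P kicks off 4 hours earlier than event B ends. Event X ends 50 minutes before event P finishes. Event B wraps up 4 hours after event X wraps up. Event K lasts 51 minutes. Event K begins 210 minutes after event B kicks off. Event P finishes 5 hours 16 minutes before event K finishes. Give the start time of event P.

1:03 PM

Event K starts at 2:48 PM + 210 min = 6:18 PM.
Event K ends at 6:18 PM + 51 min = 7:09 PM.
Event P ends at 7:09 PM − 316 min = 1:53 PM.
Event X ends at 1:53 PM − 50 min = 1:03 PM.
Event B ends at 1:03 PM + 240 min = 5:03 PM.
Event P starts at 5:03 PM − 240 min = 1:03 PM.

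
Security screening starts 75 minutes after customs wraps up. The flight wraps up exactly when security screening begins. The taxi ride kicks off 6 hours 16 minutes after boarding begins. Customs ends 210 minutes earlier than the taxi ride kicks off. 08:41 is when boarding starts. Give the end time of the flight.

12:42

The taxi ride starts at 08:41 + 376 min = 14:57.
Customs ends at 14:57 − 210 min = 11:27.
Security screening starts at 11:27 + 75 min = 12:42.
So the flight ends at 12:42.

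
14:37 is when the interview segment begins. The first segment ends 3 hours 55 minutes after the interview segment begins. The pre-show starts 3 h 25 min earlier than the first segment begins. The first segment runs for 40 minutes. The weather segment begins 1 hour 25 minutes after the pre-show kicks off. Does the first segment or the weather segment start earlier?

the weather segment

The first segment ends at 14:37 + 235 min = 18:32.
The first segment starts at 18:32 − 40 min = 17:52.
The pre-show starts at 17:52 − 205 min = 14:27.
The weather segment starts at 14:27 + 85 min = 15:52.
The first segment starts at 17:52 and the weather segment starts at 15:52, so the weather segment is first.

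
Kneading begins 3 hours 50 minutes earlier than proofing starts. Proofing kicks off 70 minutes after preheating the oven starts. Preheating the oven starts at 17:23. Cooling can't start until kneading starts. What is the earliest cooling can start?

14:43

Proofing starts at 17:23 + 70 min = 18:33.
Kneading starts at 18:33 − 230 min = 14:43.
Cooling is bounded by kneading, so the earliest it can start is 14:43.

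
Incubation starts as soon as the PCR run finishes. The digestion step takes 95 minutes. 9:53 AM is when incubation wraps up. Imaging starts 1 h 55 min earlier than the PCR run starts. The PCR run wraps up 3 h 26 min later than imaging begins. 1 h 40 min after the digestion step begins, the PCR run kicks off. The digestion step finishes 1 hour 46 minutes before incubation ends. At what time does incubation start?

The digestion step ends at 9:53 AM − 106 min = 8:07 AM.
The digestion step starts at 8:07 AM − 95 min = 6:32 AM.
The PCR run starts at 6:32 AM + 100 min = 8:12 AM.
Imaging starts at 8:12 AM − 115 min = 6:17 AM.
The PCR run ends at 6:17 AM + 206 min = 9:43 AM.
So incubation starts at 9:43 AM.

9:43 AM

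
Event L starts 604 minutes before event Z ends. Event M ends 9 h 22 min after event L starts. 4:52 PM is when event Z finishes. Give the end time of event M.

Event L starts at 4:52 PM − 604 min = 6:48 AM.
Event M ends at 6:48 AM + 562 min = 4:10 PM.

4:10 PM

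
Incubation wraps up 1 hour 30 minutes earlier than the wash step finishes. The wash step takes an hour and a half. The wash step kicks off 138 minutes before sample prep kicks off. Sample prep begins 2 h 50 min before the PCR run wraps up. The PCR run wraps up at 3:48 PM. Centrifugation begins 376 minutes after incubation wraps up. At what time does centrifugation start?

Sample prep starts at 3:48 PM − 170 min = 12:58 PM.
The wash step starts at 12:58 PM − 138 min = 10:40 AM.
The wash step ends at 10:40 AM + 90 min = 12:10 PM.
Incubation ends at 12:10 PM − 90 min = 10:40 AM.
Centrifugation starts at 10:40 AM + 376 min = 4:56 PM.

4:56 PM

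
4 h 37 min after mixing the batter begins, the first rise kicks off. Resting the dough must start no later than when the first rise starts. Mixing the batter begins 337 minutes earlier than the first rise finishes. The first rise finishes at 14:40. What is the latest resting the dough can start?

Mixing the batter starts at 14:40 − 337 min = 09:03.
The first rise starts at 09:03 + 277 min = 13:40.
Resting the dough is bounded by the first rise, so the latest it can start is 13:40.

13:40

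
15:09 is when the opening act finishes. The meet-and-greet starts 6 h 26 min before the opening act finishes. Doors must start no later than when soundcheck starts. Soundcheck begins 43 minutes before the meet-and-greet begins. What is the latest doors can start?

08:00

The meet-and-greet starts at 15:09 − 386 min = 08:43.
Soundcheck starts at 08:43 − 43 min = 08:00.
Doors is bounded by soundcheck, so the latest it can start is 08:00.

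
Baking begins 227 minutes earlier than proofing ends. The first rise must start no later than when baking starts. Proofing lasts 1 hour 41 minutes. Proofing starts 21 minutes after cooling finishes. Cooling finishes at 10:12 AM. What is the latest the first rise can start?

Proofing starts at 10:12 AM + 21 min = 10:33 AM.
Proofing ends at 10:33 AM + 101 min = 12:14 PM.
Baking starts at 12:14 PM − 227 min = 8:27 AM.
The first rise is bounded by baking, so the latest it can start is 8:27 AM.

8:27 AM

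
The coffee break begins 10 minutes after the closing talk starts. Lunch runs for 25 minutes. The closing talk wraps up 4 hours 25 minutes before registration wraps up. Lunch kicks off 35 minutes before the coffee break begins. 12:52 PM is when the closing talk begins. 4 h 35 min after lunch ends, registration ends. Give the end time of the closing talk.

1:02 PM

The coffee break starts at 12:52 PM + 10 min = 1:02 PM.
Lunch starts at 1:02 PM − 35 min = 12:27 PM.
Lunch ends at 12:27 PM + 25 min = 12:52 PM.
Registration ends at 12:52 PM + 275 min = 5:27 PM.
The closing talk ends at 5:27 PM − 265 min = 1:02 PM.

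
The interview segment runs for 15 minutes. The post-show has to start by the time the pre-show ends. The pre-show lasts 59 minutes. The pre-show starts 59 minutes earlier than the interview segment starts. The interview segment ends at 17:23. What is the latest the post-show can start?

17:08

The interview segment starts at 17:23 − 15 min = 17:08.
The pre-show starts at 17:08 − 59 min = 16:09.
The pre-show ends at 16:09 + 59 min = 17:08.
The post-show is bounded by the pre-show, so the latest it can start is 17:08.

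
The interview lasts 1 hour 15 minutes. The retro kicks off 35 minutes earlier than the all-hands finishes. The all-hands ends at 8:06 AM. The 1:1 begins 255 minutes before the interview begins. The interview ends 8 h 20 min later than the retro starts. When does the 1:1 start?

The retro starts at 8:06 AM − 35 min = 7:31 AM.
The interview ends at 7:31 AM + 500 min = 3:51 PM.
The interview starts at 3:51 PM − 75 min = 2:36 PM.
The 1:1 starts at 2:36 PM − 255 min = 10:21 AM.

10:21 AM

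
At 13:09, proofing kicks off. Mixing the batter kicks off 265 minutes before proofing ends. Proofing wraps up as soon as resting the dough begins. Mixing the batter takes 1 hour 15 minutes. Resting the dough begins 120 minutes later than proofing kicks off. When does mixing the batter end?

Resting the dough starts at 13:09 + 120 min = 15:09.
So proofing ends at 15:09.
Mixing the batter starts at 15:09 − 265 min = 10:44.
Mixing the batter ends at 10:44 + 75 min = 11:59.

11:59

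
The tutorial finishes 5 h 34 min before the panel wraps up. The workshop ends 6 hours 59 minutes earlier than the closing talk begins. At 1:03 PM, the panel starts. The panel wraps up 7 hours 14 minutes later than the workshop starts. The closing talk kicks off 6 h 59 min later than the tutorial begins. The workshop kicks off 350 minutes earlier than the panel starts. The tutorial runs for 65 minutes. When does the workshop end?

7:48 AM

The workshop starts at 1:03 PM − 350 min = 7:13 AM.
The panel ends at 7:13 AM + 434 min = 2:27 PM.
The tutorial ends at 2:27 PM − 334 min = 8:53 AM.
The tutorial starts at 8:53 AM − 65 min = 7:48 AM.
The closing talk starts at 7:48 AM + 419 min = 2:47 PM.
The workshop ends at 2:47 PM − 419 min = 7:48 AM.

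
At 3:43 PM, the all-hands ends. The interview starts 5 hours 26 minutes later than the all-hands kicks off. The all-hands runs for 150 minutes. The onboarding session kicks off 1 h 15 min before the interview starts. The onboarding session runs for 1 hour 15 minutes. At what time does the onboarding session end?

The all-hands starts at 3:43 PM − 150 min = 1:13 PM.
The interview starts at 1:13 PM + 326 min = 6:39 PM.
The onboarding session starts at 6:39 PM − 75 min = 5:24 PM.
The onboarding session ends at 5:24 PM + 75 min = 6:39 PM.

6:39 PM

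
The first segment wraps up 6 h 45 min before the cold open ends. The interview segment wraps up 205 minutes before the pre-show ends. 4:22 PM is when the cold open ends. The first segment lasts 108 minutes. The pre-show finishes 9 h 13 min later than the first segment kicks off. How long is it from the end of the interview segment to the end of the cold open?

The first segment ends at 4:22 PM − 405 min = 9:37 AM.
The first segment starts at 9:37 AM − 108 min = 7:49 AM.
The pre-show ends at 7:49 AM + 553 min = 5:02 PM.
The interview segment ends at 5:02 PM − 205 min = 1:37 PM.
From 1:37 PM to 4:22 PM is 2 h 45 min.

2 h 45 min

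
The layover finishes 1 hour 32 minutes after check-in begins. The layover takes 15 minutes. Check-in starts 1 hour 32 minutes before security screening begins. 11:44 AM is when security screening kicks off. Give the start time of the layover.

11:29 AM

Check-in starts at 11:44 AM − 92 min = 10:12 AM.
The layover ends at 10:12 AM + 92 min = 11:44 AM.
The layover starts at 11:44 AM − 15 min = 11:29 AM.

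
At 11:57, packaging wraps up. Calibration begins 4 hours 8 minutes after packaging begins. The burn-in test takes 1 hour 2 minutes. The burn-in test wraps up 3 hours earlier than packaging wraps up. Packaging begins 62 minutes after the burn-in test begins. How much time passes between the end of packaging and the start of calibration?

68 minutes

The burn-in test ends at 11:57 − 180 min = 08:57.
The burn-in test starts at 08:57 − 62 min = 07:55.
Packaging starts at 07:55 + 62 min = 08:57.
Calibration starts at 08:57 + 248 min = 13:05.
From 11:57 to 13:05 is 68 minutes.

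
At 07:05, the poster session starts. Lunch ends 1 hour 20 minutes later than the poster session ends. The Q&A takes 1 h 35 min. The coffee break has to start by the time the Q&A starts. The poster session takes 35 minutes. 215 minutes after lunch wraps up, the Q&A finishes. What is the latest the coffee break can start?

11:00

The poster session ends at 07:05 + 35 min = 07:40.
Lunch ends at 07:40 + 80 min = 09:00.
The Q&A ends at 09:00 + 215 min = 12:35.
The Q&A starts at 12:35 − 95 min = 11:00.
The coffee break is bounded by the Q&A, so the latest it can start is 11:00.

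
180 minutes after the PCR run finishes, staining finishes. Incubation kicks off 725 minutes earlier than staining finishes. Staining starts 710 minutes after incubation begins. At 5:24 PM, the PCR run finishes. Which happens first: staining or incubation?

incubation

Staining ends at 5:24 PM + 180 min = 8:24 PM.
Incubation starts at 8:24 PM − 725 min = 8:19 AM.
Staining starts at 8:19 AM + 710 min = 8:09 PM.
Staining starts at 8:09 PM and incubation starts at 8:19 AM, so incubation is first.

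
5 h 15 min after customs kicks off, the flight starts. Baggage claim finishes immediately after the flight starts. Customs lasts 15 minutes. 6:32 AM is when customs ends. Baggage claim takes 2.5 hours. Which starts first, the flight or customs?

Customs starts at 6:32 AM − 15 min = 6:17 AM.
The flight starts at 6:17 AM + 315 min = 11:32 AM.
The flight starts at 11:32 AM and customs starts at 6:17 AM, so customs is first.

customs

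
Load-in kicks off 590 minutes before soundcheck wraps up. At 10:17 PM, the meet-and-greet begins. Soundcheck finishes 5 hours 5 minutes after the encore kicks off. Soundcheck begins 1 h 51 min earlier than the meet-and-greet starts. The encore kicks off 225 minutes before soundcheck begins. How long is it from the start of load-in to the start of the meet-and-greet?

Soundcheck starts at 10:17 PM − 111 min = 8:26 PM.
The encore starts at 8:26 PM − 225 min = 4:41 PM.
Soundcheck ends at 4:41 PM + 305 min = 9:46 PM.
Load-in starts at 9:46 PM − 590 min = 11:56 AM.
From 11:56 AM to 10:17 PM is 10 hours 21 minutes.

10 hours 21 minutes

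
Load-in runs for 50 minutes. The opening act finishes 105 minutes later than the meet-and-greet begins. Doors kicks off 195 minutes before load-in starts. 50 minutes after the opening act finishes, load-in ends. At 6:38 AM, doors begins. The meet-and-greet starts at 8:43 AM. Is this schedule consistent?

The opening act ends at 8:43 AM + 105 min = 10:28 AM.
Load-in ends at 10:28 AM + 50 min = 11:18 AM.
Load-in starts at 11:18 AM − 50 min = 10:28 AM.
Doors starts at 10:28 AM − 195 min = 7:13 AM.
But doors is also said to start at 6:38 AM — a 35-minute conflict.

No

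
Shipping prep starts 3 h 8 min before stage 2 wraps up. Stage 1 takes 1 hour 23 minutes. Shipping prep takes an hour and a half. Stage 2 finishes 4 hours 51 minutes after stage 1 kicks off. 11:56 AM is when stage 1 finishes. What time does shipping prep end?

Stage 1 starts at 11:56 AM − 83 min = 10:33 AM.
Stage 2 ends at 10:33 AM + 291 min = 3:24 PM.
Shipping prep starts at 3:24 PM − 188 min = 12:16 PM.
Shipping prep ends at 12:16 PM + 90 min = 1:46 PM.

1:46 PM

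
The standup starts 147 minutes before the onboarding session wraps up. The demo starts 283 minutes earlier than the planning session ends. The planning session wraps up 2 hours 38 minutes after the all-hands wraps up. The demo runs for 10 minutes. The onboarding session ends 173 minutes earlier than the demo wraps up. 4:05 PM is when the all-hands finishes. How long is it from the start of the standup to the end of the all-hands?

7 hours 15 minutes

The planning session ends at 4:05 PM + 158 min = 6:43 PM.
The demo starts at 6:43 PM − 283 min = 2:00 PM.
The demo ends at 2:00 PM + 10 min = 2:10 PM.
The onboarding session ends at 2:10 PM − 173 min = 11:17 AM.
The standup starts at 11:17 AM − 147 min = 8:50 AM.
From 8:50 AM to 4:05 PM is 7 hours 15 minutes.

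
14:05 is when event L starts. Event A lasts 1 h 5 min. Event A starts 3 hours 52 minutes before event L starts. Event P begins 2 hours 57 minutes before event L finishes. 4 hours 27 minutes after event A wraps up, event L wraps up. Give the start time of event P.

Event A starts at 14:05 − 232 min = 10:13.
Event A ends at 10:13 + 65 min = 11:18.
Event L ends at 11:18 + 267 min = 15:45.
Event P starts at 15:45 − 177 min = 12:48.

12:48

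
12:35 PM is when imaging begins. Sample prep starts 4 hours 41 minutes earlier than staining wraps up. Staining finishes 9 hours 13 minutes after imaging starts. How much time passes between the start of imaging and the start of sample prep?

Staining ends at 12:35 PM + 553 min = 9:48 PM.
Sample prep starts at 9:48 PM − 281 min = 5:07 PM.
From 12:35 PM to 5:07 PM is 4 h 32 min.

4 h 32 min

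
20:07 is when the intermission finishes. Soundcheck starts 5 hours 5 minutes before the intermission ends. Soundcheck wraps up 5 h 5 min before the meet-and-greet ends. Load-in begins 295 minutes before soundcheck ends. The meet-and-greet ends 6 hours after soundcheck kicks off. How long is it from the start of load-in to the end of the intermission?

Soundcheck starts at 20:07 − 305 min = 15:02.
The meet-and-greet ends at 15:02 + 360 min = 21:02.
Soundcheck ends at 21:02 − 305 min = 15:57.
Load-in starts at 15:57 − 295 min = 11:02.
From 11:02 to 20:07 is 9 h 5 min.

9 h 5 min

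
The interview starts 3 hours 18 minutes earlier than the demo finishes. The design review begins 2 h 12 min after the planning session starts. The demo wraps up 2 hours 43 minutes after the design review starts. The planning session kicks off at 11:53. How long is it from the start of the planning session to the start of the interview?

97 minutes

The design review starts at 11:53 + 132 min = 14:05.
The demo ends at 14:05 + 163 min = 16:48.
The interview starts at 16:48 − 198 min = 13:30.
From 11:53 to 13:30 is 97 minutes.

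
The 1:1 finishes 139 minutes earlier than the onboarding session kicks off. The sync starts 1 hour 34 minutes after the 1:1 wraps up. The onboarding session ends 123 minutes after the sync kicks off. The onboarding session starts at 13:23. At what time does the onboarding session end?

The 1:1 ends at 13:23 − 139 min = 11:04.
The sync starts at 11:04 + 94 min = 12:38.
The onboarding session ends at 12:38 + 123 min = 14:41.

14:41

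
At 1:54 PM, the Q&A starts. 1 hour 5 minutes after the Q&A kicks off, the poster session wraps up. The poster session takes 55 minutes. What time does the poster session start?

The poster session ends at 1:54 PM + 65 min = 2:59 PM.
The poster session starts at 2:59 PM − 55 min = 2:04 PM.

2:04 PM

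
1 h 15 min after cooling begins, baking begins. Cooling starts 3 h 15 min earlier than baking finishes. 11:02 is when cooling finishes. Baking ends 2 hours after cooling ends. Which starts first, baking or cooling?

Baking ends at 11:02 + 120 min = 13:02.
Cooling starts at 13:02 − 195 min = 09:47.
Baking starts at 09:47 + 75 min = 11:02.
Baking starts at 11:02 and cooling starts at 09:47, so cooling is first.

cooling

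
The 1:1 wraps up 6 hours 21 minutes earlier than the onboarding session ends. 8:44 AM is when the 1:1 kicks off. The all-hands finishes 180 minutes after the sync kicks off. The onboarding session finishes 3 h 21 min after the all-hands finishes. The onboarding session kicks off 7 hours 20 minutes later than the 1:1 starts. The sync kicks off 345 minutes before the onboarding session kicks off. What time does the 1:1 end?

The onboarding session starts at 8:44 AM + 440 min = 4:04 PM.
The sync starts at 4:04 PM − 345 min = 10:19 AM.
The all-hands ends at 10:19 AM + 180 min = 1:19 PM.
The onboarding session ends at 1:19 PM + 201 min = 4:40 PM.
The 1:1 ends at 4:40 PM − 381 min = 10:19 AM.

10:19 AM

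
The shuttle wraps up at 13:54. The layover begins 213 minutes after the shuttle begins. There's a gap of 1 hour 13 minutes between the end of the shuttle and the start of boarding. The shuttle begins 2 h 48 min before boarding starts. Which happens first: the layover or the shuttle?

the shuttle

Boarding starts at 13:54 + 73 min = 15:07.
The shuttle starts at 15:07 − 168 min = 12:19.
The layover starts at 12:19 + 213 min = 15:52.
The layover starts at 15:52 and the shuttle starts at 12:19, so the shuttle is first.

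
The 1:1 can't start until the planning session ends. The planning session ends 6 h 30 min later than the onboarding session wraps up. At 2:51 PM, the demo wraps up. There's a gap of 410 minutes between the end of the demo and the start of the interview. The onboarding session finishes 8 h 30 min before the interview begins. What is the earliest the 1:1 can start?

7:41 PM

The interview starts at 2:51 PM + 410 min = 9:41 PM.
The onboarding session ends at 9:41 PM − 510 min = 1:11 PM.
The planning session ends at 1:11 PM + 390 min = 7:41 PM.
The 1:1 is bounded by the planning session, so the earliest it can start is 7:41 PM.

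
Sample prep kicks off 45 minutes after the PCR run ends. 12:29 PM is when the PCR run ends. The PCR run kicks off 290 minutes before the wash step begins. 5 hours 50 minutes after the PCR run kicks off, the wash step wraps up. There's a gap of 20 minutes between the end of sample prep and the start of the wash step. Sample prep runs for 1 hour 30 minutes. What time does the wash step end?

4:04 PM

Sample prep starts at 12:29 PM + 45 min = 1:14 PM.
Sample prep ends at 1:14 PM + 90 min = 2:44 PM.
The wash step starts at 2:44 PM + 20 min = 3:04 PM.
The PCR run starts at 3:04 PM − 290 min = 10:14 AM.
The wash step ends at 10:14 AM + 350 min = 4:04 PM.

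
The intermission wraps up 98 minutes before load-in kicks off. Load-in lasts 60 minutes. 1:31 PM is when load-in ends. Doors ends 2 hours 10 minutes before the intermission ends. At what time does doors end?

8:43 AM

Load-in starts at 1:31 PM − 60 min = 12:31 PM.
The intermission ends at 12:31 PM − 98 min = 10:53 AM.
Doors ends at 10:53 AM − 130 min = 8:43 AM.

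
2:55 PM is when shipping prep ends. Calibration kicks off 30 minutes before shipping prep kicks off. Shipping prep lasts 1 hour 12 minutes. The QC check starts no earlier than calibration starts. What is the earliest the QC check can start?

Shipping prep starts at 2:55 PM − 72 min = 1:43 PM.
Calibration starts at 1:43 PM − 30 min = 1:13 PM.
The QC check is bounded by calibration, so the earliest it can start is 1:13 PM.

1:13 PM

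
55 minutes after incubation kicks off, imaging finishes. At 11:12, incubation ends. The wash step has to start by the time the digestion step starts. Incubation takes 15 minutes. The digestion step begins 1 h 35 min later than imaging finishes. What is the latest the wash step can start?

13:27

Incubation starts at 11:12 − 15 min = 10:57.
Imaging ends at 10:57 + 55 min = 11:52.
The digestion step starts at 11:52 + 95 min = 13:27.
The wash step is bounded by the digestion step, so the latest it can start is 13:27.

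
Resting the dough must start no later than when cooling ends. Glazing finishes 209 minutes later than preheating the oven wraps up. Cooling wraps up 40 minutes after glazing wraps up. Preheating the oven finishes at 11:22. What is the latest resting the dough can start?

15:31

Glazing ends at 11:22 + 209 min = 14:51.
Cooling ends at 14:51 + 40 min = 15:31.
Resting the dough is bounded by cooling, so the latest it can start is 15:31.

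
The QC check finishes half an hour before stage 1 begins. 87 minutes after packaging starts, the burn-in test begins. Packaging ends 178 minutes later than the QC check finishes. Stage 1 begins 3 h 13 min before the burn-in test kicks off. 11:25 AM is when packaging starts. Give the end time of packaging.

The burn-in test starts at 11:25 AM + 87 min = 12:52 PM.
Stage 1 starts at 12:52 PM − 193 min = 9:39 AM.
The QC check ends at 9:39 AM − 30 min = 9:09 AM.
Packaging ends at 9:09 AM + 178 min = 12:07 PM.

12:07 PM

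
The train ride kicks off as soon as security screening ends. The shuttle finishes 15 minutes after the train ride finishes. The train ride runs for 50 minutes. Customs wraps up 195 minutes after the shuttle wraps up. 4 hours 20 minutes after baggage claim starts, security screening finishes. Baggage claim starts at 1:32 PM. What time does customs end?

10:12 PM

Security screening ends at 1:32 PM + 260 min = 5:52 PM.
So the train ride starts at 5:52 PM.
The train ride ends at 5:52 PM + 50 min = 6:42 PM.
The shuttle ends at 6:42 PM + 15 min = 6:57 PM.
Customs ends at 6:57 PM + 195 min = 10:12 PM.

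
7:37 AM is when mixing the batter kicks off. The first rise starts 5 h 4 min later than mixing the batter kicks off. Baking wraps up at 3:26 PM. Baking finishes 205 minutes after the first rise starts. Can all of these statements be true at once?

No

The first rise starts at 7:37 AM + 304 min = 12:41 PM.
Baking ends at 12:41 PM + 205 min = 4:06 PM.
But baking is also said to end at 3:26 PM — a 40-minute conflict.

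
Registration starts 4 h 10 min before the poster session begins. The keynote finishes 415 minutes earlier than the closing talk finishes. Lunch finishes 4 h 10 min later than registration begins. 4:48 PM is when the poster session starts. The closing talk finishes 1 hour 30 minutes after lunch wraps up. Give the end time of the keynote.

Registration starts at 4:48 PM − 250 min = 12:38 PM.
Lunch ends at 12:38 PM + 250 min = 4:48 PM.
The closing talk ends at 4:48 PM + 90 min = 6:18 PM.
The keynote ends at 6:18 PM − 415 min = 11:23 AM.

11:23 AM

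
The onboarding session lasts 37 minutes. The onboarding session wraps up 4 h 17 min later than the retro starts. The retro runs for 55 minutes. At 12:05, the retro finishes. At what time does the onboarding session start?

14:50

The retro starts at 12:05 − 55 min = 11:10.
The onboarding session ends at 11:10 + 257 min = 15:27.
The onboarding session starts at 15:27 − 37 min = 14:50.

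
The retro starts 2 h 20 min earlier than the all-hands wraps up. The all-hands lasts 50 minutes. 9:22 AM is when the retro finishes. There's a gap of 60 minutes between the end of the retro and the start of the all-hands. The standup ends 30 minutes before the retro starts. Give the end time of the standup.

8:22 AM

The all-hands starts at 9:22 AM + 60 min = 10:22 AM.
The all-hands ends at 10:22 AM + 50 min = 11:12 AM.
The retro starts at 11:12 AM − 140 min = 8:52 AM.
The standup ends at 8:52 AM − 30 min = 8:22 AM.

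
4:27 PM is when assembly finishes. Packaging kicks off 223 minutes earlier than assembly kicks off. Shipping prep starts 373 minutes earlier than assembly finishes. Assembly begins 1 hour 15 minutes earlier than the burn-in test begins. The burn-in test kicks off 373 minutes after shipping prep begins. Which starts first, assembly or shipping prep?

Shipping prep starts at 4:27 PM − 373 min = 10:14 AM.
The burn-in test starts at 10:14 AM + 373 min = 4:27 PM.
Assembly starts at 4:27 PM − 75 min = 3:12 PM.
Assembly starts at 3:12 PM and shipping prep starts at 10:14 AM, so shipping prep is first.

shipping prep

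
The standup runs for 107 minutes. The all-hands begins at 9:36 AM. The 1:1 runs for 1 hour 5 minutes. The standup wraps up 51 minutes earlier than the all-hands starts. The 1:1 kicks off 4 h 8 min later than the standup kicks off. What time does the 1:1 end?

The standup ends at 9:36 AM − 51 min = 8:45 AM.
The standup starts at 8:45 AM − 107 min = 6:58 AM.
The 1:1 starts at 6:58 AM + 248 min = 11:06 AM.
The 1:1 ends at 11:06 AM + 65 min = 12:11 PM.

12:11 PM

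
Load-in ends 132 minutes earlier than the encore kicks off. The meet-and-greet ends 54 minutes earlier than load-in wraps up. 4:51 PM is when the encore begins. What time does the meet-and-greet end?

1:45 PM

Load-in ends at 4:51 PM − 132 min = 2:39 PM.
The meet-and-greet ends at 2:39 PM − 54 min = 1:45 PM.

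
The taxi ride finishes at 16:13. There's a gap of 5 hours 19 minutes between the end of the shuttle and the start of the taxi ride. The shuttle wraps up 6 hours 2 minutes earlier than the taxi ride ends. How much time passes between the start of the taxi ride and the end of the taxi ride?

The shuttle ends at 16:13 − 362 min = 10:11.
The taxi ride starts at 10:11 + 319 min = 15:30.
From 15:30 to 16:13 is 43 minutes.

43 minutes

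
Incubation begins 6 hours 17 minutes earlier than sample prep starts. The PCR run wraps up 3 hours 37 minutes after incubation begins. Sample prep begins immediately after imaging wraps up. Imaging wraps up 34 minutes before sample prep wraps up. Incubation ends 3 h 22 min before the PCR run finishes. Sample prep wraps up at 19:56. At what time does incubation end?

13:20

Imaging ends at 19:56 − 34 min = 19:22.
So sample prep starts at 19:22.
Incubation starts at 19:22 − 377 min = 13:05.
The PCR run ends at 13:05 + 217 min = 16:42.
Incubation ends at 16:42 − 202 min = 13:20.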